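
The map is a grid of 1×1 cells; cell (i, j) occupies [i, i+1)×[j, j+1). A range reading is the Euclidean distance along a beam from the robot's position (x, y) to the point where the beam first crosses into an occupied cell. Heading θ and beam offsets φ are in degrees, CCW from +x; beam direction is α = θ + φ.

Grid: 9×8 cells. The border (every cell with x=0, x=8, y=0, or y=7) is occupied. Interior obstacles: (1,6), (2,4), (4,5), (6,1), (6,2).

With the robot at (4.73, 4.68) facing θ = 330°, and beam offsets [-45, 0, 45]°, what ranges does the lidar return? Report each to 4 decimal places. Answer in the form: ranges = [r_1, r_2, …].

beam 1: φ=-45°, α=285°
  d=(0.2588,-0.9659)  start (4,4)  tX=1.0432 tY=0.7040  stride 1/|dx|=3.8637 1/|dy|=1.0353
    cross y-line → (4,3), t=0.7040
    cross x-line → (5,3), t=1.0432
    cross y-line → (5,2), t=1.7393
    cross y-line → (5,1), t=2.7745
    cross y-line → (5,0), t=3.8098 (wall)
  → r_1 = 3.8098
beam 2: φ=0°, α=330°
  d=(0.8660,-0.5000)  start (4,4)  tX=0.3118 tY=1.3600  stride 1/|dx|=1.1547 1/|dy|=2.0000
    cross x-line → (5,4), t=0.3118
    cross y-line → (5,3), t=1.3600
    cross x-line → (6,3), t=1.4665
    cross x-line → (7,3), t=2.6212
    cross y-line → (7,2), t=3.3600
    cross x-line → (8,2), t=3.7759 (wall)
  → r_2 = 3.7759
beam 3: φ=45°, α=15°
  d=(0.9659,0.2588)  start (4,4)  tX=0.2795 tY=1.2364  stride 1/|dx|=1.0353 1/|dy|=3.8637
    cross x-line → (5,4), t=0.2795
    cross y-line → (5,5), t=1.2364
    cross x-line → (6,5), t=1.3148
    cross x-line → (7,5), t=2.3501
    cross x-line → (8,5), t=3.3854 (wall)
  → r_3 = 3.3854

ranges = [3.8098, 3.7759, 3.3854]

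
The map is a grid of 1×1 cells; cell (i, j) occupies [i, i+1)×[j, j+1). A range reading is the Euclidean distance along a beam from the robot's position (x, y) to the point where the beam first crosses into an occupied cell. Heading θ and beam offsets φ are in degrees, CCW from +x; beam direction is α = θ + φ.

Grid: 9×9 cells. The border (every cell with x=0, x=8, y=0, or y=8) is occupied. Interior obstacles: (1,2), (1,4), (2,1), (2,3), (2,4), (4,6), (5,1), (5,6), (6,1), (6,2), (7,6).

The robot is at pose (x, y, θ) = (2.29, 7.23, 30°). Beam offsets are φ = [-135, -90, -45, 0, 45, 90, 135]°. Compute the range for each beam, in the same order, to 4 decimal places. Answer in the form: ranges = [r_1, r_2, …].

beam 1: φ=-135°, α=255°
  dir = (cos 255°, sin 255°) = (-0.2588, -0.9659); from cell (2,7)
  next x-line at t=1.1205, next y-line at t=0.2381; Δt_x=3.8637, Δt_y=1.0353
    y: enter (2,6) at t=0.2381
    x: enter (1,6) at t=1.1205
    y: enter (1,5) at t=1.2734
    y: enter (1,4) at t=2.3087 ← occupied
  → r_1 = 2.3087
beam 2: φ=-90°, α=300°
  dir = (cos 300°, sin 300°) = (0.5000, -0.8660); from cell (2,7)
  next x-line at t=1.4200, next y-line at t=0.2656; Δt_x=2.0000, Δt_y=1.1547
    y: enter (2,6) at t=0.2656
    x: enter (3,6) at t=1.4200
    y: enter (3,5) at t=1.4203
    y: enter (3,4) at t=2.5750
    x: enter (4,4) at t=3.4200
    y: enter (4,3) at t=3.7297
    y: enter (4,2) at t=4.8844
    x: enter (5,2) at t=5.4200
    y: enter (5,1) at t=6.0391 ← occupied
  → r_2 = 6.0391
beam 3: φ=-45°, α=345°
  dir = (cos 345°, sin 345°) = (0.9659, -0.2588); from cell (2,7)
  next x-line at t=0.7350, next y-line at t=0.8887; Δt_x=1.0353, Δt_y=3.8637
    x: enter (3,7) at t=0.7350
    y: enter (3,6) at t=0.8887
    x: enter (4,6) at t=1.7703 ← occupied
  → r_3 = 1.7703
beam 4: φ=0°, α=30°
  dir = (cos 30°, sin 30°) = (0.8660, 0.5000); from cell (2,7)
  next x-line at t=0.8198, next y-line at t=1.5400; Δt_x=1.1547, Δt_y=2.0000
    x: enter (3,7) at t=0.8198
    y: enter (3,8) at t=1.5400 ← occupied
  → r_4 = 1.5400
beam 5: φ=45°, α=75°
  dir = (cos 75°, sin 75°) = (0.2588, 0.9659); from cell (2,7)
  next x-line at t=2.7432, next y-line at t=0.7972; Δt_x=3.8637, Δt_y=1.0353
    y: enter (2,8) at t=0.7972 ← occupied
  → r_5 = 0.7972
beam 6: φ=90°, α=120°
  dir = (cos 120°, sin 120°) = (-0.5000, 0.8660); from cell (2,7)
  next x-line at t=0.5800, next y-line at t=0.8891; Δt_x=2.0000, Δt_y=1.1547
    x: enter (1,7) at t=0.5800
    y: enter (1,8) at t=0.8891 ← occupied
  → r_6 = 0.8891
beam 7: φ=135°, α=165°
  dir = (cos 165°, sin 165°) = (-0.9659, 0.2588); from cell (2,7)
  next x-line at t=0.3002, next y-line at t=2.9751; Δt_x=1.0353, Δt_y=3.8637
    x: enter (1,7) at t=0.3002
    x: enter (0,7) at t=1.3355 ← occupied
  → r_7 = 1.3355

ranges = [2.3087, 6.0391, 1.7703, 1.5400, 0.7972, 0.8891, 1.3355]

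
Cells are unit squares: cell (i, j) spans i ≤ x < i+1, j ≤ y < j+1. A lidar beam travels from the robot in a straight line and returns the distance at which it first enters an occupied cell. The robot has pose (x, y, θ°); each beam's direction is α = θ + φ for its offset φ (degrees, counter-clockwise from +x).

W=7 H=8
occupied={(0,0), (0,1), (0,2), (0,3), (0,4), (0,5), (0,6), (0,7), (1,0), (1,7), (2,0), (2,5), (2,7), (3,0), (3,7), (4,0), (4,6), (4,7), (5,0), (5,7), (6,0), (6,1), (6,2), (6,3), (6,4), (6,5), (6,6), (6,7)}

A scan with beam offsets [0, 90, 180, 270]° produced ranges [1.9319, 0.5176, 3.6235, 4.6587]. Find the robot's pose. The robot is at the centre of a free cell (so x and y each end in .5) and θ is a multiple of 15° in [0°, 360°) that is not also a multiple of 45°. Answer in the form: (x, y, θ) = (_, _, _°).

Candidates: 28 free-cell centres × 16 headings = 448 poses. Raycast each; keep the one whose scan matches to 4 dp.
  (3.5, 3.5, 60°): beam 1 = 2.8868 ≠ 1.9319 ✗
  (5.5, 6.5, 30°): beam 1 = 0.5774 ≠ 1.9319 ✗
  (2.5, 6.5, 15°): beam 1 = 1.5529 ≠ 1.9319 ✗
  (5.5, 2.5, 345°): beam 1 = 0.5176 ≠ 1.9319 ✗
  (5.5, 4.5, 165°): beam 1 = 2.5882 ≠ 1.9319 ✗
  …
  (1.5, 4.5, 105°): r_1=1.9319, r_2=0.5176, r_3=3.6235, r_4=4.6587 — all match ✓
Unique over the lattice → pose = (1.5, 4.5, 105°).

(x, y, θ) = (1.5, 4.5, 105°)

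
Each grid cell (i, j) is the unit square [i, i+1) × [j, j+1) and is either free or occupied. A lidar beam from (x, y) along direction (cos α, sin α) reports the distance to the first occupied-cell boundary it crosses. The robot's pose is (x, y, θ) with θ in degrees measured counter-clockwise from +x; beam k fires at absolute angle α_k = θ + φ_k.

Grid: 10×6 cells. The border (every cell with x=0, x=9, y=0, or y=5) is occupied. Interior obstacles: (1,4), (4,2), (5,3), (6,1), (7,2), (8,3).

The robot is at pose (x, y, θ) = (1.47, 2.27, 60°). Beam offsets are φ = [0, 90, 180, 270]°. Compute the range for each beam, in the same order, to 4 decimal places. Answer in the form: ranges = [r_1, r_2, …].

ranges = [3.1523, 0.5427, 0.9400, 2.5400]

beam 1: φ=0°, α=60°
  direction (0.5000, 0.8660); cell (1,2); t to first gridline: x 1.0600, y 0.8429 (then +2.0000 / +1.1547)
    (1,3) via y @ 0.8429
    (2,3) via x @ 1.0600
    (2,4) via y @ 1.9976
    (3,4) via x @ 3.0600
    (3,5) via y @ 3.1523  # hit
  → r_1 = 3.1523
beam 2: φ=90°, α=150°
  direction (-0.8660, 0.5000); cell (1,2); t to first gridline: x 0.5427, y 1.4600 (then +1.1547 / +2.0000)
    (0,2) via x @ 0.5427  # hit
  → r_2 = 0.5427
beam 3: φ=180°, α=240°
  direction (-0.5000, -0.8660); cell (1,2); t to first gridline: x 0.9400, y 0.3118 (then +2.0000 / +1.1547)
    (1,1) via y @ 0.3118
    (0,1) via x @ 0.9400  # hit
  → r_3 = 0.9400
beam 4: φ=270°, α=330°
  direction (0.8660, -0.5000); cell (1,2); t to first gridline: x 0.6120, y 0.5400 (then +1.1547 / +2.0000)
    (1,1) via y @ 0.5400
    (2,1) via x @ 0.6120
    (3,1) via x @ 1.7667
    (3,0) via y @ 2.5400  # hit
  → r_4 = 2.5400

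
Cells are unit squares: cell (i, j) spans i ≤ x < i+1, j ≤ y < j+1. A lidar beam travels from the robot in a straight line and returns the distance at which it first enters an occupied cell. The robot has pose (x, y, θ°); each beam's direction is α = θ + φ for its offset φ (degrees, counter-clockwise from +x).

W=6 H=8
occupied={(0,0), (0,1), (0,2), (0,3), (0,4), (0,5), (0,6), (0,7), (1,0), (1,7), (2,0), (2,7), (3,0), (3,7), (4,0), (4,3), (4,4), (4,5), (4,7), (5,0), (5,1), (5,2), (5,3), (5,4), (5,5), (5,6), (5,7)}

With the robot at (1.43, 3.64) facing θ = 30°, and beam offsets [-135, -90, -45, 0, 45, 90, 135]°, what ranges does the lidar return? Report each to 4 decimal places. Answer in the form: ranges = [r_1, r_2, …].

ranges = [1.6614, 3.0484, 3.6959, 2.9676, 3.4785, 0.8600, 0.4452]

beam 1: φ=-135°, α=255°
  cosα=-0.2588 sinα=-0.9659 | (1,3) | tMaxX 1.6614 tMaxY 0.6626 | tΔX 3.8637 tΔY 1.0353
    t=0.6626 [y] (1,2)
    t=1.6614 [x] (0,2) — stop
  → r_1 = 1.6614
beam 2: φ=-90°, α=300°
  cosα=0.5000 sinα=-0.8660 | (1,3) | tMaxX 1.1400 tMaxY 0.7390 | tΔX 2.0000 tΔY 1.1547
    t=0.7390 [y] (1,2)
    t=1.1400 [x] (2,2)
    t=1.8937 [y] (2,1)
    t=3.0484 [y] (2,0) — stop
  → r_2 = 3.0484
beam 3: φ=-45°, α=345°
  cosα=0.9659 sinα=-0.2588 | (1,3) | tMaxX 0.5901 tMaxY 2.4728 | tΔX 1.0353 tΔY 3.8637
    t=0.5901 [x] (2,3)
    t=1.6254 [x] (3,3)
    t=2.4728 [y] (3,2)
    t=2.6607 [x] (4,2)
    t=3.6959 [x] (5,2) — stop
  → r_3 = 3.6959
beam 4: φ=0°, α=30°
  cosα=0.8660 sinα=0.5000 | (1,3) | tMaxX 0.6582 tMaxY 0.7200 | tΔX 1.1547 tΔY 2.0000
    t=0.6582 [x] (2,3)
    t=0.7200 [y] (2,4)
    t=1.8129 [x] (3,4)
    t=2.7200 [y] (3,5)
    t=2.9676 [x] (4,5) — stop
  → r_4 = 2.9676
beam 5: φ=45°, α=75°
  cosα=0.2588 sinα=0.9659 | (1,3) | tMaxX 2.2023 tMaxY 0.3727 | tΔX 3.8637 tΔY 1.0353
    t=0.3727 [y] (1,4)
    t=1.4080 [y] (1,5)
    t=2.2023 [x] (2,5)
    t=2.4433 [y] (2,6)
    t=3.4785 [y] (2,7) — stop
  → r_5 = 3.4785
beam 6: φ=90°, α=120°
  cosα=-0.5000 sinα=0.8660 | (1,3) | tMaxX 0.8600 tMaxY 0.4157 | tΔX 2.0000 tΔY 1.1547
    t=0.4157 [y] (1,4)
    t=0.8600 [x] (0,4) — stop
  → r_6 = 0.8600
beam 7: φ=135°, α=165°
  cosα=-0.9659 sinα=0.2588 | (1,3) | tMaxX 0.4452 tMaxY 1.3909 | tΔX 1.0353 tΔY 3.8637
    t=0.4452 [x] (0,3) — stop
  → r_7 = 0.4452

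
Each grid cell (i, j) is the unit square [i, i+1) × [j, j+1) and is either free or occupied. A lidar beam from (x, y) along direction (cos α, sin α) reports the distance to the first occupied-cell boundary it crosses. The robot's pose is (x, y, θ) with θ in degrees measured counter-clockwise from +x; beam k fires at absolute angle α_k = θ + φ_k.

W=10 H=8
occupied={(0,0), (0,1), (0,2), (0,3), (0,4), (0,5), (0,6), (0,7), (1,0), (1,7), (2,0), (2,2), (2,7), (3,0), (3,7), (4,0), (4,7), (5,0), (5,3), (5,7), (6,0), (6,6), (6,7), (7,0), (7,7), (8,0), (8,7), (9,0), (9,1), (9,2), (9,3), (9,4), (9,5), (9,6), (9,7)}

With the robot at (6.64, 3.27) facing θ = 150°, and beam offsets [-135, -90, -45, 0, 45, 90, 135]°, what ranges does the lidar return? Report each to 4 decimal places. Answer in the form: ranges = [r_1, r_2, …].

ranges = [2.4433, 4.3070, 3.8616, 0.7390, 0.6626, 2.6212, 2.3501]

beam 1: φ=-135°, α=15°
  cosα=0.9659 sinα=0.2588 | (6,3) | tMaxX 0.3727 tMaxY 2.8205 | tΔX 1.0353 tΔY 3.8637
    t=0.3727 [x] (7,3)
    t=1.4080 [x] (8,3)
    t=2.4433 [x] (9,3) — stop
  → r_1 = 2.4433
beam 2: φ=-90°, α=60°
  cosα=0.5000 sinα=0.8660 | (6,3) | tMaxX 0.7200 tMaxY 0.8429 | tΔX 2.0000 tΔY 1.1547
    t=0.7200 [x] (7,3)
    t=0.8429 [y] (7,4)
    t=1.9976 [y] (7,5)
    t=2.7200 [x] (8,5)
    t=3.1523 [y] (8,6)
    t=4.3070 [y] (8,7) — stop
  → r_2 = 4.3070
beam 3: φ=-45°, α=105°
  cosα=-0.2588 sinα=0.9659 | (6,3) | tMaxX 2.4728 tMaxY 0.7558 | tΔX 3.8637 tΔY 1.0353
    t=0.7558 [y] (6,4)
    t=1.7910 [y] (6,5)
    t=2.4728 [x] (5,5)
    t=2.8263 [y] (5,6)
    t=3.8616 [y] (5,7) — stop
  → r_3 = 3.8616
beam 4: φ=0°, α=150°
  cosα=-0.8660 sinα=0.5000 | (6,3) | tMaxX 0.7390 tMaxY 1.4600 | tΔX 1.1547 tΔY 2.0000
    t=0.7390 [x] (5,3) — stop
  → r_4 = 0.7390
beam 5: φ=45°, α=195°
  cosα=-0.9659 sinα=-0.2588 | (6,3) | tMaxX 0.6626 tMaxY 1.0432 | tΔX 1.0353 tΔY 3.8637
    t=0.6626 [x] (5,3) — stop
  → r_5 = 0.6626
beam 6: φ=90°, α=240°
  cosα=-0.5000 sinα=-0.8660 | (6,3) | tMaxX 1.2800 tMaxY 0.3118 | tΔX 2.0000 tΔY 1.1547
    t=0.3118 [y] (6,2)
    t=1.2800 [x] (5,2)
    t=1.4665 [y] (5,1)
    t=2.6212 [y] (5,0) — stop
  → r_6 = 2.6212
beam 7: φ=135°, α=285°
  cosα=0.2588 sinα=-0.9659 | (6,3) | tMaxX 1.3909 tMaxY 0.2795 | tΔX 3.8637 tΔY 1.0353
    t=0.2795 [y] (6,2)
    t=1.3148 [y] (6,1)
    t=1.3909 [x] (7,1)
    t=2.3501 [y] (7,0) — stop
  → r_7 = 2.3501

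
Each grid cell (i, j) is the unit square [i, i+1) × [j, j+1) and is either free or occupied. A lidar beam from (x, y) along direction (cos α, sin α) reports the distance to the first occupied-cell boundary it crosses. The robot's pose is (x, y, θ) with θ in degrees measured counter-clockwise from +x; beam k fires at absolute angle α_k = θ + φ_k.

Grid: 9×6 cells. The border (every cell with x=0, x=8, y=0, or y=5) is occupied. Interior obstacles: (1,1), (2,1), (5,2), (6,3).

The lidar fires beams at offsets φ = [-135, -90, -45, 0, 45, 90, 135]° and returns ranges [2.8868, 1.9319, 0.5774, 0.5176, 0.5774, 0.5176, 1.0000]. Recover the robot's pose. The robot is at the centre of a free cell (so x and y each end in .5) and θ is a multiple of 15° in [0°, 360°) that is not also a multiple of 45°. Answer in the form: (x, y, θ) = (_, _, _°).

(x, y, θ) = (1.5, 2.5, 195°)

The pose lattice has 24·16 = 384 candidates. Test each by forward raycasting.
  (3.5, 2.5, 285°): beam 3 = 1.0000 ≠ 0.5774 ✗
  (2.5, 3.5, 195°): beam 1 = 1.7321 ≠ 2.8868 ✗
  (4.5, 2.5, 345°): beam 1 = 1.7321 ≠ 2.8868 ✗
  (1.5, 2.5, 60°): beam 1 = 0.5176 ≠ 2.8868 ✗
  …
  (1.5, 2.5, 195°): r_1=2.8868, r_2=1.9319, r_3=0.5774, r_4=0.5176, r_5=0.5774, r_6=0.5176, r_7=1.0000 — all match ✓
Only this pose fits every beam.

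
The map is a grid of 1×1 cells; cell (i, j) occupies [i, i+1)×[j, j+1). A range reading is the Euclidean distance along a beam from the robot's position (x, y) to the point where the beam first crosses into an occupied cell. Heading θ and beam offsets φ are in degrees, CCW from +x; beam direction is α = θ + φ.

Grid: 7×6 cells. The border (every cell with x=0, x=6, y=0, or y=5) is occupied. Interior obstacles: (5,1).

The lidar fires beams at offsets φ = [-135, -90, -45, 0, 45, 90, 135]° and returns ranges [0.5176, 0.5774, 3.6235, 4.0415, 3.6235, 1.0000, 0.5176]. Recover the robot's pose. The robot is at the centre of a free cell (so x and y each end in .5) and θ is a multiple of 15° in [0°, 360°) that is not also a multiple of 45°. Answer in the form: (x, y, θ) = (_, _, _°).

(x, y, θ) = (4.5, 1.5, 120°)

Candidates: 19 free-cell centres × 16 headings = 304 poses. Raycast each; keep the one whose scan matches to 4 dp.
  (2.5, 3.5, 255°): beam 1 = 1.7321 ≠ 0.5176 ✗
  (5.5, 4.5, 30°): beam 1 = 3.6235 ≠ 0.5176 ✗
  (5.5, 2.5, 285°): beam 1 = 5.0000 ≠ 0.5176 ✗
  (2.5, 3.5, 240°): beam 1 = 1.5529 ≠ 0.5176 ✗
  …
  (4.5, 1.5, 120°): r_1=0.5176, r_2=0.5774, r_3=3.6235, r_4=4.0415, r_5=3.6235, r_6=1.0000, r_7=0.5176 — all match ✓
Unique over the lattice → pose = (4.5, 1.5, 120°).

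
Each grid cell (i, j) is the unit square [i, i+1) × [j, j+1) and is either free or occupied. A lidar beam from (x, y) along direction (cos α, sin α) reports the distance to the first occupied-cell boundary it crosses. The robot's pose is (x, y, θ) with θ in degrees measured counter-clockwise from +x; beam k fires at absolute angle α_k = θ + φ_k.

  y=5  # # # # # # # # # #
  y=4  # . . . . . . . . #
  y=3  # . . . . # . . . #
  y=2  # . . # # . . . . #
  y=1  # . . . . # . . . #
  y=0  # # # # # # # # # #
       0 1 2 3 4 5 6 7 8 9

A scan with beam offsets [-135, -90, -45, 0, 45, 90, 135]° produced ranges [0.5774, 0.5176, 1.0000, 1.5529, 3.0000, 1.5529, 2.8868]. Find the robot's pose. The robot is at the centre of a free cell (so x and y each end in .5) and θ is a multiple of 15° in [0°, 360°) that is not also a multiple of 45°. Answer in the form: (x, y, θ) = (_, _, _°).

(x, y, θ) = (1.5, 2.5, 285°)

Enumerate (i+0.5, j+0.5, θ) over the 28 free cells and 16 admissible headings. For each, cast all 7 beams and compare to the given ranges.
  (8.5, 2.5, 255°): beam 1 = 2.8868 ≠ 0.5774 ✗
  (1.5, 4.5, 120°): beam 1 = 3.6235 ≠ 0.5774 ✗
  (8.5, 1.5, 165°): beam 2 = 1.9319 ≠ 0.5176 ✗
  (3.5, 3.5, 15°): beam 5 = 1.7321 ≠ 3.0000 ✗
  (4.5, 3.5, 300°): beam 1 = 3.6235 ≠ 0.5774 ✗
  …
  (1.5, 2.5, 285°): r_1=0.5774, r_2=0.5176, r_3=1.0000, r_4=1.5529, r_5=3.0000, r_6=1.5529, r_7=2.8868 — all match ✓
Unique over the lattice → pose = (1.5, 2.5, 285°).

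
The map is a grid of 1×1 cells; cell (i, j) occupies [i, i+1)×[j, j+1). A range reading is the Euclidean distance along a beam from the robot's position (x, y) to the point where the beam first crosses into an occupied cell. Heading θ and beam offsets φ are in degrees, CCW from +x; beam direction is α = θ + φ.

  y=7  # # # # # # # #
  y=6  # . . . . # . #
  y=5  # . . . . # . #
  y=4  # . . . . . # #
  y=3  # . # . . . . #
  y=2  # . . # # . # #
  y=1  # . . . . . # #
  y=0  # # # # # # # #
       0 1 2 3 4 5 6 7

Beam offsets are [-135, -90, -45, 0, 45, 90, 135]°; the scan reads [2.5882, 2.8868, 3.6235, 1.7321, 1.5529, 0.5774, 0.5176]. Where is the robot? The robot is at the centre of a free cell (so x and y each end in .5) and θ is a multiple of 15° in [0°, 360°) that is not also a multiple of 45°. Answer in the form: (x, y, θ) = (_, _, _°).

Enumerate (i+0.5, j+0.5, θ) over the 28 free cells and 16 admissible headings. For each, cast all 7 beams and compare to the given ranges.
  (3.5, 4.5, 75°): beam 1 = 1.7321 ≠ 2.5882 ✗
  (1.5, 4.5, 330°): beam 1 = 0.5176 ≠ 2.5882 ✗
  (3.5, 4.5, 195°): beam 1 = 2.8868 ≠ 2.5882 ✗
  (5.5, 3.5, 300°): beam 1 = 4.6587 ≠ 2.5882 ✗
  …
  (3.5, 6.5, 330°): r_1=2.5882, r_2=2.8868, r_3=3.6235, r_4=1.7321, r_5=1.5529, r_6=0.5774, r_7=0.5176 — all match ✓
Only this pose fits every beam.

(x, y, θ) = (3.5, 6.5, 330°)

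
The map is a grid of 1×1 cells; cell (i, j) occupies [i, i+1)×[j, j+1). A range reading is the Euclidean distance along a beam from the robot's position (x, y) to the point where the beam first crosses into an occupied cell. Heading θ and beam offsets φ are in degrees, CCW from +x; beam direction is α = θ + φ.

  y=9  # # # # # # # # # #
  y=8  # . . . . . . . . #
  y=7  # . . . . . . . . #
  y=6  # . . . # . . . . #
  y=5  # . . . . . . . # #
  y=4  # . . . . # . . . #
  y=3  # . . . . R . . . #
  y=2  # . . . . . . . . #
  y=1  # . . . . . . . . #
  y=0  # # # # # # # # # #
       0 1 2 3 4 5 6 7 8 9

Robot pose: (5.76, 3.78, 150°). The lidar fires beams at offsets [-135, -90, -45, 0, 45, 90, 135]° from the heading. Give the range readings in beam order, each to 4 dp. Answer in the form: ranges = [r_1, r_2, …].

beam 1: φ=-135°, α=15°
  d=(0.9659,0.2588)  start (5,3)  tX=0.2485 tY=0.8500  stride 1/|dx|=1.0353 1/|dy|=3.8637
    cross x-line → (6,3), t=0.2485
    cross y-line → (6,4), t=0.8500
    cross x-line → (7,4), t=1.2837
    cross x-line → (8,4), t=2.3190
    cross x-line → (9,4), t=3.3543 (wall)
  → r_1 = 3.3543
beam 2: φ=-90°, α=60°
  d=(0.5000,0.8660)  start (5,3)  tX=0.4800 tY=0.2540  stride 1/|dx|=2.0000 1/|dy|=1.1547
    cross y-line → (5,4), t=0.2540 (wall)
  → r_2 = 0.2540
beam 3: φ=-45°, α=105°
  d=(-0.2588,0.9659)  start (5,3)  tX=2.9364 tY=0.2278  stride 1/|dx|=3.8637 1/|dy|=1.0353
    cross y-line → (5,4), t=0.2278 (wall)
  → r_3 = 0.2278
beam 4: φ=0°, α=150°
  d=(-0.8660,0.5000)  start (5,3)  tX=0.8776 tY=0.4400  stride 1/|dx|=1.1547 1/|dy|=2.0000
    cross y-line → (5,4), t=0.4400 (wall)
  → r_4 = 0.4400
beam 5: φ=45°, α=195°
  d=(-0.9659,-0.2588)  start (5,3)  tX=0.7868 tY=3.0137  stride 1/|dx|=1.0353 1/|dy|=3.8637
    cross x-line → (4,3), t=0.7868
    cross x-line → (3,3), t=1.8221
    cross x-line → (2,3), t=2.8574
    cross y-line → (2,2), t=3.0137
    cross x-line → (1,2), t=3.8926
    cross x-line → (0,2), t=4.9279 (wall)
  → r_5 = 4.9279
beam 6: φ=90°, α=240°
  d=(-0.5000,-0.8660)  start (5,3)  tX=1.5200 tY=0.9007  stride 1/|dx|=2.0000 1/|dy|=1.1547
    cross y-line → (5,2), t=0.9007
    cross x-line → (4,2), t=1.5200
    cross y-line → (4,1), t=2.0554
    cross y-line → (4,0), t=3.2101 (wall)
  → r_6 = 3.2101
beam 7: φ=135°, α=285°
  d=(0.2588,-0.9659)  start (5,3)  tX=0.9273 tY=0.8075  stride 1/|dx|=3.8637 1/|dy|=1.0353
    cross y-line → (5,2), t=0.8075
    cross x-line → (6,2), t=0.9273
    cross y-line → (6,1), t=1.8428
    cross y-line → (6,0), t=2.8781 (wall)
  → r_7 = 2.8781

ranges = [3.3543, 0.2540, 0.2278, 0.4400, 4.9279, 3.2101, 2.8781]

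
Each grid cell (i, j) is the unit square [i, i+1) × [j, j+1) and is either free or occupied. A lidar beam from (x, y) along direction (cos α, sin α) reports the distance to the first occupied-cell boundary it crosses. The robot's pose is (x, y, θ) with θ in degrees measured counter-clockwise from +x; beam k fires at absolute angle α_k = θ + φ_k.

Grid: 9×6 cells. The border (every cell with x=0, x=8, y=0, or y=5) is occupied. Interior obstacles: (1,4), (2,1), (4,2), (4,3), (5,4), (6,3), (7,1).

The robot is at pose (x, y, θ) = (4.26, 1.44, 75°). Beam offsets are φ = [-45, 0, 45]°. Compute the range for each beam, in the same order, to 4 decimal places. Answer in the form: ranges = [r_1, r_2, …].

ranges = [3.1200, 0.5798, 4.1107]

beam 1: φ=-45°, α=30°
  cosα=0.8660 sinα=0.5000 | (4,1) | tMaxX 0.8545 tMaxY 1.1200 | tΔX 1.1547 tΔY 2.0000
    t=0.8545 [x] (5,1)
    t=1.1200 [y] (5,2)
    t=2.0092 [x] (6,2)
    t=3.1200 [y] (6,3) — stop
  → r_1 = 3.1200
beam 2: φ=0°, α=75°
  cosα=0.2588 sinα=0.9659 | (4,1) | tMaxX 2.8591 tMaxY 0.5798 | tΔX 3.8637 tΔY 1.0353
    t=0.5798 [y] (4,2) — stop
  → r_2 = 0.5798
beam 3: φ=45°, α=120°
  cosα=-0.5000 sinα=0.8660 | (4,1) | tMaxX 0.5200 tMaxY 0.6466 | tΔX 2.0000 tΔY 1.1547
    t=0.5200 [x] (3,1)
    t=0.6466 [y] (3,2)
    t=1.8013 [y] (3,3)
    t=2.5200 [x] (2,3)
    t=2.9560 [y] (2,4)
    t=4.1107 [y] (2,5) — stop
  → r_3 = 4.1107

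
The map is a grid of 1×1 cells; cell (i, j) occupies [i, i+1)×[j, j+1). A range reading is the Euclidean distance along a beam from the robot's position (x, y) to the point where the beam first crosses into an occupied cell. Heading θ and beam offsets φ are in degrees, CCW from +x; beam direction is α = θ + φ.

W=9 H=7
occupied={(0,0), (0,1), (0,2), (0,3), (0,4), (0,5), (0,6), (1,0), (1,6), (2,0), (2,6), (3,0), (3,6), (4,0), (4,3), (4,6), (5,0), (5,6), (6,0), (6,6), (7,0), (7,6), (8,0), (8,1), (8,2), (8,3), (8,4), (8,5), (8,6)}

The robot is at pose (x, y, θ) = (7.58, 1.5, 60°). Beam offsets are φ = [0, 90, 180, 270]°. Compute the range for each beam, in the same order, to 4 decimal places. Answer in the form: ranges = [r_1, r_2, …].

ranges = [0.8400, 3.0000, 0.5774, 0.4850]

beam 1: φ=0°, α=60°
  d=(0.5000,0.8660)  start (7,1)  tX=0.8400 tY=0.5774  stride 1/|dx|=2.0000 1/|dy|=1.1547
    cross y-line → (7,2), t=0.5774
    cross x-line → (8,2), t=0.8400 (wall)
  → r_1 = 0.8400
beam 2: φ=90°, α=150°
  d=(-0.8660,0.5000)  start (7,1)  tX=0.6697 tY=1.0000  stride 1/|dx|=1.1547 1/|dy|=2.0000
    cross x-line → (6,1), t=0.6697
    cross y-line → (6,2), t=1.0000
    cross x-line → (5,2), t=1.8244
    cross x-line → (4,2), t=2.9791
    cross y-line → (4,3), t=3.0000 (wall)
  → r_2 = 3.0000
beam 3: φ=180°, α=240°
  d=(-0.5000,-0.8660)  start (7,1)  tX=1.1600 tY=0.5774  stride 1/|dx|=2.0000 1/|dy|=1.1547
    cross y-line → (7,0), t=0.5774 (wall)
  → r_3 = 0.5774
beam 4: φ=270°, α=330°
  d=(0.8660,-0.5000)  start (7,1)  tX=0.4850 tY=1.0000  stride 1/|dx|=1.1547 1/|dy|=2.0000
    cross x-line → (8,1), t=0.4850 (wall)
  → r_4 = 0.4850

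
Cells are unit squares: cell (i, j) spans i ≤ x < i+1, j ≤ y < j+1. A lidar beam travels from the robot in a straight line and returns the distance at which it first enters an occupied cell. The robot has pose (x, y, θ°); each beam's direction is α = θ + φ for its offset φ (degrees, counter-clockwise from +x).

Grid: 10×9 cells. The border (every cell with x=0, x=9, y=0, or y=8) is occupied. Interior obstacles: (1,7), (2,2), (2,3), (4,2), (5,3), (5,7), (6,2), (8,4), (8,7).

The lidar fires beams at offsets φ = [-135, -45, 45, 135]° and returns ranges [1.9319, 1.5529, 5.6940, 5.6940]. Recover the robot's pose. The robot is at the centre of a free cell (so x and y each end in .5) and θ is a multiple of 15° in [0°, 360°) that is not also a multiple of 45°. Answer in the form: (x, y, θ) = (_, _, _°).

(x, y, θ) = (6.5, 6.5, 150°)

Candidates: 47 free-cell centres × 16 headings = 752 poses. Raycast each; keep the one whose scan matches to 4 dp.
  (1.5, 6.5, 15°): beam 1 = 1.0000 ≠ 1.9319 ✗
  (6.5, 7.5, 120°): beam 1 = 1.5529 ≠ 1.9319 ✗
  (4.5, 6.5, 330°): beam 1 = 3.6235 ≠ 1.9319 ✗
  …
  (6.5, 6.5, 150°): r_1=1.9319, r_2=1.5529, r_3=5.6940, r_4=5.6940 — all match ✓
No second candidate reproduces the full scan.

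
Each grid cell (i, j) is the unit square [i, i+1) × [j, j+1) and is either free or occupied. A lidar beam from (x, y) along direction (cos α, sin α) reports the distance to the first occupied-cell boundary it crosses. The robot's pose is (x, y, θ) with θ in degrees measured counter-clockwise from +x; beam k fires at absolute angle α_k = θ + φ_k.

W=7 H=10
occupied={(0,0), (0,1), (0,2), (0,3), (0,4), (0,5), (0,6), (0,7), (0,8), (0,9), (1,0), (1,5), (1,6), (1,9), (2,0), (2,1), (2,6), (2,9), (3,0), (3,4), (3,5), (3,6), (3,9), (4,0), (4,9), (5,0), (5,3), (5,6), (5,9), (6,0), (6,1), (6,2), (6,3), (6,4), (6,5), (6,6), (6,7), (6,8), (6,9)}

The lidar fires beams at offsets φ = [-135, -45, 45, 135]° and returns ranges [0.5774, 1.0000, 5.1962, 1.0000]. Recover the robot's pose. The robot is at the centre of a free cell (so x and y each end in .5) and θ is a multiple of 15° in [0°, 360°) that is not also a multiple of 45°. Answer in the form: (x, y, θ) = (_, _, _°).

Candidates: 31 free-cell centres × 16 headings = 496 poses. Raycast each; keep the one whose scan matches to 4 dp.
  (5.5, 1.5, 105°): beam 4 = 0.5774 ≠ 1.0000 ✗
  (1.5, 7.5, 345°): beam 2 = 0.5774 ≠ 1.0000 ✗
  (4.5, 4.5, 255°): beam 1 = 1.0000 ≠ 0.5774 ✗
  …
  (1.5, 2.5, 345°): r_1=0.5774, r_2=1.0000, r_3=5.1962, r_4=1.0000 — all match ✓
Only this pose fits every beam.

(x, y, θ) = (1.5, 2.5, 345°)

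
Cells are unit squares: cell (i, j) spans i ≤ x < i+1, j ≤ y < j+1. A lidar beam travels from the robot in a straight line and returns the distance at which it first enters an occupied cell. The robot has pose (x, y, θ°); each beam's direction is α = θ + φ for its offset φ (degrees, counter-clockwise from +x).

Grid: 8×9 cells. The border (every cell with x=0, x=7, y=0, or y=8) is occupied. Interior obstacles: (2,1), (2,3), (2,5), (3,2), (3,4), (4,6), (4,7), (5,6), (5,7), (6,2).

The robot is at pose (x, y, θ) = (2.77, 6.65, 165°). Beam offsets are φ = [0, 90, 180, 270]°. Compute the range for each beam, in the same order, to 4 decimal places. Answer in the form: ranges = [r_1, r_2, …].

beam 1: φ=0°, α=165°
  cosα=-0.9659 sinα=0.2588 | (2,6) | tMaxX 0.7972 tMaxY 1.3523 | tΔX 1.0353 tΔY 3.8637
    t=0.7972 [x] (1,6)
    t=1.3523 [y] (1,7)
    t=1.8324 [x] (0,7) — stop
  → r_1 = 1.8324
beam 2: φ=90°, α=255°
  cosα=-0.2588 sinα=-0.9659 | (2,6) | tMaxX 2.9751 tMaxY 0.6729 | tΔX 3.8637 tΔY 1.0353
    t=0.6729 [y] (2,5) — stop
  → r_2 = 0.6729
beam 3: φ=180°, α=345°
  cosα=0.9659 sinα=-0.2588 | (2,6) | tMaxX 0.2381 tMaxY 2.5114 | tΔX 1.0353 tΔY 3.8637
    t=0.2381 [x] (3,6)
    t=1.2734 [x] (4,6) — stop
  → r_3 = 1.2734
beam 4: φ=270°, α=75°
  cosα=0.2588 sinα=0.9659 | (2,6) | tMaxX 0.8887 tMaxY 0.3623 | tΔX 3.8637 tΔY 1.0353
    t=0.3623 [y] (2,7)
    t=0.8887 [x] (3,7)
    t=1.3976 [y] (3,8) — stop
  → r_4 = 1.3976

ranges = [1.8324, 0.6729, 1.2734, 1.3976]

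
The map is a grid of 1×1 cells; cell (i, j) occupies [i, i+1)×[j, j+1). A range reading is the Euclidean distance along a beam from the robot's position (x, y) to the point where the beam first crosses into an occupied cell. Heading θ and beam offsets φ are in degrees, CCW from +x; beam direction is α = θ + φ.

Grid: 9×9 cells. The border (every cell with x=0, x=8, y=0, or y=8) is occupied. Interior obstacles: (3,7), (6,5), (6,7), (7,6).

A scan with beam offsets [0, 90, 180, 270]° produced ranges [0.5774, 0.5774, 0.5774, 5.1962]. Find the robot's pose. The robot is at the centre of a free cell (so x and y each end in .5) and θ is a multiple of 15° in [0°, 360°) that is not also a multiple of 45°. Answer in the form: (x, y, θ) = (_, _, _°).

The pose lattice has 45·16 = 720 candidates. Test each by forward raycasting.
  (1.5, 6.5, 330°): beam 1 = 7.5056 ≠ 0.5774 ✗
  (1.5, 6.5, 195°): beam 1 = 0.5176 ≠ 0.5774 ✗
  (3.5, 1.5, 15°): beam 1 = 4.6587 ≠ 0.5774 ✗
  …
  (7.5, 5.5, 330°): r_1=0.5774, r_2=0.5774, r_3=0.5774, r_4=5.1962 — all match ✓
Only this pose fits every beam.

(x, y, θ) = (7.5, 5.5, 330°)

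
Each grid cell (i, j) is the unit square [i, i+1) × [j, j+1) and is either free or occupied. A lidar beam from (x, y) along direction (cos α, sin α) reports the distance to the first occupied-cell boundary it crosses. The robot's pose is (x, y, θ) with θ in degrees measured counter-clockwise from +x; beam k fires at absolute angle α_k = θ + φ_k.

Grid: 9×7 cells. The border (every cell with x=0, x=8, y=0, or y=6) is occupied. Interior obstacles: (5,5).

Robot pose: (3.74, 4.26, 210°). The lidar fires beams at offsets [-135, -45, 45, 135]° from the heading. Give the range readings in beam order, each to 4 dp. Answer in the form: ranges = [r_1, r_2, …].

ranges = [1.8014, 2.8367, 3.3750, 4.4103]

beam 1: φ=-135°, α=75°
  cosα=0.2588 sinα=0.9659 | (3,4) | tMaxX 1.0046 tMaxY 0.7661 | tΔX 3.8637 tΔY 1.0353
    t=0.7661 [y] (3,5)
    t=1.0046 [x] (4,5)
    t=1.8014 [y] (4,6) — stop
  → r_1 = 1.8014
beam 2: φ=-45°, α=165°
  cosα=-0.9659 sinα=0.2588 | (3,4) | tMaxX 0.7661 tMaxY 2.8591 | tΔX 1.0353 tΔY 3.8637
    t=0.7661 [x] (2,4)
    t=1.8014 [x] (1,4)
    t=2.8367 [x] (0,4) — stop
  → r_2 = 2.8367
beam 3: φ=45°, α=255°
  cosα=-0.2588 sinα=-0.9659 | (3,4) | tMaxX 2.8591 tMaxY 0.2692 | tΔX 3.8637 tΔY 1.0353
    t=0.2692 [y] (3,3)
    t=1.3044 [y] (3,2)
    t=2.3397 [y] (3,1)
    t=2.8591 [x] (2,1)
    t=3.3750 [y] (2,0) — stop
  → r_3 = 3.3750
beam 4: φ=135°, α=345°
  cosα=0.9659 sinα=-0.2588 | (3,4) | tMaxX 0.2692 tMaxY 1.0046 | tΔX 1.0353 tΔY 3.8637
    t=0.2692 [x] (4,4)
    t=1.0046 [y] (4,3)
    t=1.3044 [x] (5,3)
    t=2.3397 [x] (6,3)
    t=3.3750 [x] (7,3)
    t=4.4103 [x] (8,3) — stop
  → r_4 = 4.4103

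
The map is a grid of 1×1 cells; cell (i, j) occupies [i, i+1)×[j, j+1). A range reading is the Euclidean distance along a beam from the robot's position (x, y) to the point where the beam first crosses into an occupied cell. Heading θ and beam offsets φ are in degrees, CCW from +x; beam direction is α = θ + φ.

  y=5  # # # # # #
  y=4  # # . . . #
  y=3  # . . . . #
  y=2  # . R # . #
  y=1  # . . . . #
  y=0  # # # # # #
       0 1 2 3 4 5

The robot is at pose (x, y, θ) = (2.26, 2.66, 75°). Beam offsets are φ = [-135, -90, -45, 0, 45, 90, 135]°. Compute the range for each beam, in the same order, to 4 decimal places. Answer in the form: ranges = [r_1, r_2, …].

ranges = [1.9168, 0.7661, 3.1639, 2.4225, 1.5473, 1.3044, 1.4549]

beam 1: φ=-135°, α=300°
  direction (0.5000, -0.8660); cell (2,2); t to first gridline: x 1.4800, y 0.7621 (then +2.0000 / +1.1547)
    (2,1) via y @ 0.7621
    (3,1) via x @ 1.4800
    (3,0) via y @ 1.9168  # hit
  → r_1 = 1.9168
beam 2: φ=-90°, α=345°
  direction (0.9659, -0.2588); cell (2,2); t to first gridline: x 0.7661, y 2.5500 (then +1.0353 / +3.8637)
    (3,2) via x @ 0.7661  # hit
  → r_2 = 0.7661
beam 3: φ=-45°, α=30°
  direction (0.8660, 0.5000); cell (2,2); t to first gridline: x 0.8545, y 0.6800 (then +1.1547 / +2.0000)
    (2,3) via y @ 0.6800
    (3,3) via x @ 0.8545
    (4,3) via x @ 2.0092
    (4,4) via y @ 2.6800
    (5,4) via x @ 3.1639  # hit
  → r_3 = 3.1639
beam 4: φ=0°, α=75°
  direction (0.2588, 0.9659); cell (2,2); t to first gridline: x 2.8591, y 0.3520 (then +3.8637 / +1.0353)
    (2,3) via y @ 0.3520
    (2,4) via y @ 1.3873
    (2,5) via y @ 2.4225  # hit
  → r_4 = 2.4225
beam 5: φ=45°, α=120°
  direction (-0.5000, 0.8660); cell (2,2); t to first gridline: x 0.5200, y 0.3926 (then +2.0000 / +1.1547)
    (2,3) via y @ 0.3926
    (1,3) via x @ 0.5200
    (1,4) via y @ 1.5473  # hit
  → r_5 = 1.5473
beam 6: φ=90°, α=165°
  direction (-0.9659, 0.2588); cell (2,2); t to first gridline: x 0.2692, y 1.3137 (then +1.0353 / +3.8637)
    (1,2) via x @ 0.2692
    (0,2) via x @ 1.3044  # hit
  → r_6 = 1.3044
beam 7: φ=135°, α=210°
  direction (-0.8660, -0.5000); cell (2,2); t to first gridline: x 0.3002, y 1.3200 (then +1.1547 / +2.0000)
    (1,2) via x @ 0.3002
    (1,1) via y @ 1.3200
    (0,1) via x @ 1.4549  # hit
  → r_7 = 1.4549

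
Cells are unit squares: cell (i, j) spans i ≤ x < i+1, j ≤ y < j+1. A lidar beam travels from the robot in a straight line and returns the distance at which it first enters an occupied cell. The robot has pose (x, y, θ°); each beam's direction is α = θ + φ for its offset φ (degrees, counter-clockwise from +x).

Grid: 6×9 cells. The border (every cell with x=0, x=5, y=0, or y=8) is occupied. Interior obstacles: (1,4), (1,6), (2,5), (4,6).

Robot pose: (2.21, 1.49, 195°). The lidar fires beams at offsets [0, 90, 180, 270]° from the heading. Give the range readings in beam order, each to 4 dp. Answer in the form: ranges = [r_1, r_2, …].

beam 1: φ=0°, α=195°
  d=(-0.9659,-0.2588)  start (2,1)  tX=0.2174 tY=1.8932  stride 1/|dx|=1.0353 1/|dy|=3.8637
    cross x-line → (1,1), t=0.2174
    cross x-line → (0,1), t=1.2527 (wall)
  → r_1 = 1.2527
beam 2: φ=90°, α=285°
  d=(0.2588,-0.9659)  start (2,1)  tX=3.0523 tY=0.5073  stride 1/|dx|=3.8637 1/|dy|=1.0353
    cross y-line → (2,0), t=0.5073 (wall)
  → r_2 = 0.5073
beam 3: φ=180°, α=15°
  d=(0.9659,0.2588)  start (2,1)  tX=0.8179 tY=1.9705  stride 1/|dx|=1.0353 1/|dy|=3.8637
    cross x-line → (3,1), t=0.8179
    cross x-line → (4,1), t=1.8531
    cross y-line → (4,2), t=1.9705
    cross x-line → (5,2), t=2.8884 (wall)
  → r_3 = 2.8884
beam 4: φ=270°, α=105°
  d=(-0.2588,0.9659)  start (2,1)  tX=0.8114 tY=0.5280  stride 1/|dx|=3.8637 1/|dy|=1.0353
    cross y-line → (2,2), t=0.5280
    cross x-line → (1,2), t=0.8114
    cross y-line → (1,3), t=1.5633
    cross y-line → (1,4), t=2.5985 (wall)
  → r_4 = 2.5985

ranges = [1.2527, 0.5073, 2.8884, 2.5985]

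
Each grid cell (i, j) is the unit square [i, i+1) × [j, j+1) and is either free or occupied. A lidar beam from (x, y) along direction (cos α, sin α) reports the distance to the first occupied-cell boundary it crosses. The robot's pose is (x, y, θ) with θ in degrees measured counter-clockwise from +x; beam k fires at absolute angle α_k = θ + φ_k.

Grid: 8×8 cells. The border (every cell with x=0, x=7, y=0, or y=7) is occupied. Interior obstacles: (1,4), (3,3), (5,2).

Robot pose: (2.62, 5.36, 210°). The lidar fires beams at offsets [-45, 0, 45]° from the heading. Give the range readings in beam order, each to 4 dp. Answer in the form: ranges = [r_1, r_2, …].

ranges = [1.6771, 0.7200, 4.5138]

beam 1: φ=-45°, α=165°
  d=(-0.9659,0.2588)  start (2,5)  tX=0.6419 tY=2.4728  stride 1/|dx|=1.0353 1/|dy|=3.8637
    cross x-line → (1,5), t=0.6419
    cross x-line → (0,5), t=1.6771 (wall)
  → r_1 = 1.6771
beam 2: φ=0°, α=210°
  d=(-0.8660,-0.5000)  start (2,5)  tX=0.7159 tY=0.7200  stride 1/|dx|=1.1547 1/|dy|=2.0000
    cross x-line → (1,5), t=0.7159
    cross y-line → (1,4), t=0.7200 (wall)
  → r_2 = 0.7200
beam 3: φ=45°, α=255°
  d=(-0.2588,-0.9659)  start (2,5)  tX=2.3955 tY=0.3727  stride 1/|dx|=3.8637 1/|dy|=1.0353
    cross y-line → (2,4), t=0.3727
    cross y-line → (2,3), t=1.4080
    cross x-line → (1,3), t=2.3955
    cross y-line → (1,2), t=2.4433
    cross y-line → (1,1), t=3.4785
    cross y-line → (1,0), t=4.5138 (wall)
  → r_3 = 4.5138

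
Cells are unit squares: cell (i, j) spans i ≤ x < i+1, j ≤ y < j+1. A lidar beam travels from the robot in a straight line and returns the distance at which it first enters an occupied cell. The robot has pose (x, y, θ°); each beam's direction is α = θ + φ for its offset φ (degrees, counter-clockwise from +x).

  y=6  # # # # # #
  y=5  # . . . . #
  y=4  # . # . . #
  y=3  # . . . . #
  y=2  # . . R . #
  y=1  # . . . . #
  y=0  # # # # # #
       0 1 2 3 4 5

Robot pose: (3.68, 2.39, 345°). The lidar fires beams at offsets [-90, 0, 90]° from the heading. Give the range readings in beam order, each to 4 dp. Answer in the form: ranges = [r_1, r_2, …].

ranges = [1.4390, 1.3666, 3.7373]

beam 1: φ=-90°, α=255°
  direction (-0.2588, -0.9659); cell (3,2); t to first gridline: x 2.6273, y 0.4038 (then +3.8637 / +1.0353)
    (3,1) via y @ 0.4038
    (3,0) via y @ 1.4390  # hit
  → r_1 = 1.4390
beam 2: φ=0°, α=345°
  direction (0.9659, -0.2588); cell (3,2); t to first gridline: x 0.3313, y 1.5068 (then +1.0353 / +3.8637)
    (4,2) via x @ 0.3313
    (5,2) via x @ 1.3666  # hit
  → r_2 = 1.3666
beam 3: φ=90°, α=75°
  direction (0.2588, 0.9659); cell (3,2); t to first gridline: x 1.2364, y 0.6315 (then +3.8637 / +1.0353)
    (3,3) via y @ 0.6315
    (4,3) via x @ 1.2364
    (4,4) via y @ 1.6668
    (4,5) via y @ 2.7021
    (4,6) via y @ 3.7373  # hit
  → r_3 = 3.7373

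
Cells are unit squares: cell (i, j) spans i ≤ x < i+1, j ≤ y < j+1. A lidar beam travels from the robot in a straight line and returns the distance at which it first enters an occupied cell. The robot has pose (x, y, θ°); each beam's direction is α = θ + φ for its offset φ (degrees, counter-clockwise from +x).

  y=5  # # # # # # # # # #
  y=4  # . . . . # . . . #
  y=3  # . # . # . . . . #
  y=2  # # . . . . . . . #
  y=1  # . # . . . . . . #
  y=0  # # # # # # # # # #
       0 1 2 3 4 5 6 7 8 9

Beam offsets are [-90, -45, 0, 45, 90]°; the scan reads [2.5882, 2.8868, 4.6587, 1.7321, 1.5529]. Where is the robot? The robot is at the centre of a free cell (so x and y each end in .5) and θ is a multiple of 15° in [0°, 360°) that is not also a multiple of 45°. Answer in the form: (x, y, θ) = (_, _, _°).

(x, y, θ) = (7.5, 2.5, 195°)

The pose lattice has 27·16 = 432 candidates. Test each by forward raycasting.
  (7.5, 4.5, 330°): beam 1 = 4.0415 ≠ 2.5882 ✗
  (8.5, 1.5, 120°): beam 1 = 0.5774 ≠ 2.5882 ✗
  (3.5, 3.5, 120°): beam 1 = 0.5774 ≠ 2.5882 ✗
  …
  (7.5, 2.5, 195°): r_1=2.5882, r_2=2.8868, r_3=4.6587, r_4=1.7321, r_5=1.5529 — all match ✓
No second candidate reproduces the full scan.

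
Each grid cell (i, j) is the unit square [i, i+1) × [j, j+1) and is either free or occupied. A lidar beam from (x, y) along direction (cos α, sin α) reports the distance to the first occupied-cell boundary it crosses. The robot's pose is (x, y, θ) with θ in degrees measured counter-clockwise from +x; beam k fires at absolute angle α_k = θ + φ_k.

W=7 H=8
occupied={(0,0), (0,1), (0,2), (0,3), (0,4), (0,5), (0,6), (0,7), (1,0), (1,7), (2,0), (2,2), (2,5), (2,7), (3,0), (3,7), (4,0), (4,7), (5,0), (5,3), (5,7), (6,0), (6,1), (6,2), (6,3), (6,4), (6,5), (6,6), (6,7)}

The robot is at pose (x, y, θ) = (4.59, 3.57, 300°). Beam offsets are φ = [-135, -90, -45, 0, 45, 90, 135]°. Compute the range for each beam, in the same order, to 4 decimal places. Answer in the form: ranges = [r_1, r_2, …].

ranges = [3.7166, 1.8360, 2.6607, 2.8200, 0.4245, 0.4734, 3.5510]

beam 1: φ=-135°, α=165°
  dir = (cos 165°, sin 165°) = (-0.9659, 0.2588); from cell (4,3)
  next x-line at t=0.6108, next y-line at t=1.6614; Δt_x=1.0353, Δt_y=3.8637
    x: enter (3,3) at t=0.6108
    x: enter (2,3) at t=1.6461
    y: enter (2,4) at t=1.6614
    x: enter (1,4) at t=2.6814
    x: enter (0,4) at t=3.7166 ← occupied
  → r_1 = 3.7166
beam 2: φ=-90°, α=210°
  dir = (cos 210°, sin 210°) = (-0.8660, -0.5000); from cell (4,3)
  next x-line at t=0.6813, next y-line at t=1.1400; Δt_x=1.1547, Δt_y=2.0000
    x: enter (3,3) at t=0.6813
    y: enter (3,2) at t=1.1400
    x: enter (2,2) at t=1.8360 ← occupied
  → r_2 = 1.8360
beam 3: φ=-45°, α=255°
  dir = (cos 255°, sin 255°) = (-0.2588, -0.9659); from cell (4,3)
  next x-line at t=2.2796, next y-line at t=0.5901; Δt_x=3.8637, Δt_y=1.0353
    y: enter (4,2) at t=0.5901
    y: enter (4,1) at t=1.6254
    x: enter (3,1) at t=2.2796
    y: enter (3,0) at t=2.6607 ← occupied
  → r_3 = 2.6607
beam 4: φ=0°, α=300°
  dir = (cos 300°, sin 300°) = (0.5000, -0.8660); from cell (4,3)
  next x-line at t=0.8200, next y-line at t=0.6582; Δt_x=2.0000, Δt_y=1.1547
    y: enter (4,2) at t=0.6582
    x: enter (5,2) at t=0.8200
    y: enter (5,1) at t=1.8129
    x: enter (6,1) at t=2.8200 ← occupied
  → r_4 = 2.8200
beam 5: φ=45°, α=345°
  dir = (cos 345°, sin 345°) = (0.9659, -0.2588); from cell (4,3)
  next x-line at t=0.4245, next y-line at t=2.2023; Δt_x=1.0353, Δt_y=3.8637
    x: enter (5,3) at t=0.4245 ← occupied
  → r_5 = 0.4245
beam 6: φ=90°, α=30°
  dir = (cos 30°, sin 30°) = (0.8660, 0.5000); from cell (4,3)
  next x-line at t=0.4734, next y-line at t=0.8600; Δt_x=1.1547, Δt_y=2.0000
    x: enter (5,3) at t=0.4734 ← occupied
  → r_6 = 0.4734
beam 7: φ=135°, α=75°
  dir = (cos 75°, sin 75°) = (0.2588, 0.9659); from cell (4,3)
  next x-line at t=1.5841, next y-line at t=0.4452; Δt_x=3.8637, Δt_y=1.0353
    y: enter (4,4) at t=0.4452
    y: enter (4,5) at t=1.4804
    x: enter (5,5) at t=1.5841
    y: enter (5,6) at t=2.5157
    y: enter (5,7) at t=3.5510 ← occupied
  → r_7 = 3.5510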